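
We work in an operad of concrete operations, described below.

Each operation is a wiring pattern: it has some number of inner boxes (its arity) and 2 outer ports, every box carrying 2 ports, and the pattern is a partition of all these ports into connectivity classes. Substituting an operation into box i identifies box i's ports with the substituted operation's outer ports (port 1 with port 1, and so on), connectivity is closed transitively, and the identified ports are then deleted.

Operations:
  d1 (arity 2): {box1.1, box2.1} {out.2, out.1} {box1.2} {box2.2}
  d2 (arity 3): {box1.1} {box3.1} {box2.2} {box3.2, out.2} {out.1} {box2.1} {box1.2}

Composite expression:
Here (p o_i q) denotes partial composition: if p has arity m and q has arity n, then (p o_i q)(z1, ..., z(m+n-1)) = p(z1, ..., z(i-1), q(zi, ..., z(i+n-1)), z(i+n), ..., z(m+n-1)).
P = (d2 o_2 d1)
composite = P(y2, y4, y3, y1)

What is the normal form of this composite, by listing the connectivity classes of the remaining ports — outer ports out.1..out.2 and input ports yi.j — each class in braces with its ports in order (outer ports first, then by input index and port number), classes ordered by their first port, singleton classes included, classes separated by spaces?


{out.1} {out.2, y1.2} {y1.1} {y2.1} {y2.2} {y3.1, y4.1} {y3.2} {y4.2}

Treat the ports identified at d2 as solder joints: merge, then drop.
after d1, the pattern on (y4, y3) reads {out.1, out.2} {y3.1, y4.1} {y3.2} {y4.2} (out.j = its outer ports)
after d2, the pattern on (y2, y4, y3, y1) reads {out.1} {out.2, y1.2} {y1.1} {y2.1} {y2.2} {y3.1, y4.1} {y3.2} {y4.2} (out.j = its outer ports)


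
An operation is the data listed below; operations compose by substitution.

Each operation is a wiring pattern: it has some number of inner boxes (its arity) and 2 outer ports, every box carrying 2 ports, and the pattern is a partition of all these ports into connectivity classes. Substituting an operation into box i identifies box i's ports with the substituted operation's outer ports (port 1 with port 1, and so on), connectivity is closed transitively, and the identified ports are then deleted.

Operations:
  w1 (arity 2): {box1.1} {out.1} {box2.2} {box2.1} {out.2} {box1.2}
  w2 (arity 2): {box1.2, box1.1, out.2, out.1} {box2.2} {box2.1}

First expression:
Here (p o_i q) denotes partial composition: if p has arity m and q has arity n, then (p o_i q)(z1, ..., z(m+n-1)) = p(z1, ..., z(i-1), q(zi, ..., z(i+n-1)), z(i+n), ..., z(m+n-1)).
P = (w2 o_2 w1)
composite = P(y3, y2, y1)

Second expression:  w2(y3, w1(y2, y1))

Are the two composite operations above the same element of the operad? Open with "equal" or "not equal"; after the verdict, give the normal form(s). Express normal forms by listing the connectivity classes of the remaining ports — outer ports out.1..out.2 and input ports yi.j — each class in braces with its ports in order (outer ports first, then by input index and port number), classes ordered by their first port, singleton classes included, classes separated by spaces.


Reducing the first expression gives {out.1, out.2, y3.1, y3.2} {y1.1} {y1.2} {y2.1} {y2.2}
Reducing the second expression gives {out.1, out.2, y3.1, y3.2} {y1.1} {y1.2} {y2.1} {y2.2}
Identical normal forms: equal.

equal: each reduces to {out.1, out.2, y3.1, y3.2} {y1.1} {y1.2} {y2.1} {y2.2}


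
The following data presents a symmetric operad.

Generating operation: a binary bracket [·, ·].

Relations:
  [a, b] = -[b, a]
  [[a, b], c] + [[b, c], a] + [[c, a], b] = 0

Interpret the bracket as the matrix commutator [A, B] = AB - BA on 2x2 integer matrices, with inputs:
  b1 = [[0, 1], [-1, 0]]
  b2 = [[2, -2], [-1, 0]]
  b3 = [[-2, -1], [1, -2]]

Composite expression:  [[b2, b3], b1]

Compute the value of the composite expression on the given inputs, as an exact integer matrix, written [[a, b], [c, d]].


[[4, -6], [-6, -4]]

[b2, b3] = [[-3, -2], [-2, 3]]
[[b2, b3], b1] = [[4, -6], [-6, -4]]


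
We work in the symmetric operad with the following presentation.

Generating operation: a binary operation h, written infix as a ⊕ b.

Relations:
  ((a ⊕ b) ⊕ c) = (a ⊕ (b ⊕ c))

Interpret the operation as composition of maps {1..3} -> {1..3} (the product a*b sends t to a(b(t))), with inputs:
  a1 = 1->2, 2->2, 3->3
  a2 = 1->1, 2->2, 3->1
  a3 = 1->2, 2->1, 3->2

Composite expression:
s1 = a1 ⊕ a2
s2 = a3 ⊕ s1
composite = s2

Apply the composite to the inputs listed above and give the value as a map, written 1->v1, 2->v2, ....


1->1, 2->1, 3->1

(a1 ⊕ a2) = 1->2, 2->2, 3->2
(a3 ⊕ (a1 ⊕ a2)) = 1->1, 2->1, 3->1


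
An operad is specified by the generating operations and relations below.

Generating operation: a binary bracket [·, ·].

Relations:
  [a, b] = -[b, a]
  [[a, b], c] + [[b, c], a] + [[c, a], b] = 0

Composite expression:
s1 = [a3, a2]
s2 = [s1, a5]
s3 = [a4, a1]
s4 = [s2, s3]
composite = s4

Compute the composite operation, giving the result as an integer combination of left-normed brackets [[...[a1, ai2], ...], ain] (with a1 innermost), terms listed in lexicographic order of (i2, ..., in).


-[[[[a1, a4], a2], a3], a5] + [[[[a1, a4], a3], a2], a5] + [[[[a1, a4], a5], a2], a3] - [[[[a1, a4], a5], a3], a2]

Antisymmetry and Jacobi reduce to a1-anchored left-normed brackets.
Composite bracket: [[[a3, a2], a5], [a4, a1]]
Full expansion: 16 signed words from ab - ba (2^4 = 16).
Only words starting with a1 matter:
  from a1a4a2a3a5, sign -1: term -[[[[a1, a4], a2], a3], a5]
  from a1a4a3a2a5, sign +1: term +[[[[a1, a4], a3], a2], a5]
  from a1a4a5a2a3, sign +1: term +[[[[a1, a4], a5], a2], a3]
  from a1a4a5a3a2, sign -1: term -[[[[a1, a4], a5], a3], a2]


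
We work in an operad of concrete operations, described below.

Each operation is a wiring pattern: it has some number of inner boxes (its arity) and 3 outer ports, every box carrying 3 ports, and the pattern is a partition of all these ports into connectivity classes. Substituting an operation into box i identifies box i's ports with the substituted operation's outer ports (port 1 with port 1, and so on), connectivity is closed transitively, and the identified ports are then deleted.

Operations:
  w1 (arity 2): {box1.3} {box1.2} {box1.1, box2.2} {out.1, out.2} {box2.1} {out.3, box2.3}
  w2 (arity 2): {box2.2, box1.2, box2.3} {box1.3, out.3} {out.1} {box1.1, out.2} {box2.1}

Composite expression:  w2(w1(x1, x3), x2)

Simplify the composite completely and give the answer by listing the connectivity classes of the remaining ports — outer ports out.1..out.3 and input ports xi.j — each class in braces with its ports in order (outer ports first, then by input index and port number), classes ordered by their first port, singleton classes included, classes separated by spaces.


Two ports join when wires chain via w2-identified ports.
after w1, the pattern on (x1, x3) reads {out.1, out.2} {out.3, x3.3} {x1.1, x3.2} {x1.2} {x1.3} {x3.1} (out.j = its outer ports)
after w2, the pattern on (x1, x3, x2) reads {out.1} {out.2, x2.2, x2.3} {out.3, x3.3} {x1.1, x3.2} {x1.2} {x1.3} {x2.1} {x3.1} (out.j = its outer ports)

{out.1} {out.2, x2.2, x2.3} {out.3, x3.3} {x1.1, x3.2} {x1.2} {x1.3} {x2.1} {x3.1}


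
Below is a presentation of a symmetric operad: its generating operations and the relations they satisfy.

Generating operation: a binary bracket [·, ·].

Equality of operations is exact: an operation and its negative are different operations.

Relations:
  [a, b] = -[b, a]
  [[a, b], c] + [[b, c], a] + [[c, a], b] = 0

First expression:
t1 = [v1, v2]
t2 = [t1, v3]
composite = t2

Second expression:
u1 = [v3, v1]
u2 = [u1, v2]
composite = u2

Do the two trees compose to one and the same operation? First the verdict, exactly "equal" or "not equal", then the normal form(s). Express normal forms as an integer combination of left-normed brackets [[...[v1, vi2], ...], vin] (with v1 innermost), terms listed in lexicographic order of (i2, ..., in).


The first composite normalizes to [[v1, v2], v3]
The second composite normalizes to -[[v1, v3], v2]
Distinct normal forms: not equal.

not equal: they reduce to [[v1, v2], v3] and -[[v1, v3], v2]


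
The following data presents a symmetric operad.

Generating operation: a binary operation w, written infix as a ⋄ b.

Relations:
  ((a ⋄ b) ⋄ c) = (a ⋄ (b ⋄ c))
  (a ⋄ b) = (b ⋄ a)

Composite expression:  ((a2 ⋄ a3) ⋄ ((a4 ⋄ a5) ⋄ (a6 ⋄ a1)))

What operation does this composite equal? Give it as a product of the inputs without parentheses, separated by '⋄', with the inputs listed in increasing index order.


a1 ⋄ a2 ⋄ a3 ⋄ a4 ⋄ a5 ⋄ a6

Both nesting and order wash out for w; what remains is which a's occur.
(a2 ⋄ a3) spells out as a2 ⋄ a3
(a4 ⋄ a5) spells out as a4 ⋄ a5
(a6 ⋄ a1) spells out as a6 ⋄ a1
((a4 ⋄ a5) ⋄ (a6 ⋄ a1)) spells out as a4 ⋄ a5 ⋄ a6 ⋄ a1
((a2 ⋄ a3) ⋄ ((a4 ⋄ a5) ⋄ (a6 ⋄ a1))) spells out as a2 ⋄ a3 ⋄ a4 ⋄ a5 ⋄ a6 ⋄ a1
commutativity sorts the factors: a1 ⋄ a2 ⋄ a3 ⋄ a4 ⋄ a5 ⋄ a6


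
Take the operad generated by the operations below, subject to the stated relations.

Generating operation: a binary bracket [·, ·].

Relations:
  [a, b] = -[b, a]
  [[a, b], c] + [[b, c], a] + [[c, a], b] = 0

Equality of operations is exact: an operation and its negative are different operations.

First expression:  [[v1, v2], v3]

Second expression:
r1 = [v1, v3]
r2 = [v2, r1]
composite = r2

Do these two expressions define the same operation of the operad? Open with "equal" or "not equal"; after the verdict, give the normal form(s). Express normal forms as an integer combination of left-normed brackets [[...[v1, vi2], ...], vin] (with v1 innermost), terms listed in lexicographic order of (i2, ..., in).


Normal form of the first expression: [[v1, v2], v3]
Normal form of the second expression: -[[v1, v3], v2]
Distinct normal forms: not equal.

not equal: they reduce to [[v1, v2], v3] and -[[v1, v3], v2]


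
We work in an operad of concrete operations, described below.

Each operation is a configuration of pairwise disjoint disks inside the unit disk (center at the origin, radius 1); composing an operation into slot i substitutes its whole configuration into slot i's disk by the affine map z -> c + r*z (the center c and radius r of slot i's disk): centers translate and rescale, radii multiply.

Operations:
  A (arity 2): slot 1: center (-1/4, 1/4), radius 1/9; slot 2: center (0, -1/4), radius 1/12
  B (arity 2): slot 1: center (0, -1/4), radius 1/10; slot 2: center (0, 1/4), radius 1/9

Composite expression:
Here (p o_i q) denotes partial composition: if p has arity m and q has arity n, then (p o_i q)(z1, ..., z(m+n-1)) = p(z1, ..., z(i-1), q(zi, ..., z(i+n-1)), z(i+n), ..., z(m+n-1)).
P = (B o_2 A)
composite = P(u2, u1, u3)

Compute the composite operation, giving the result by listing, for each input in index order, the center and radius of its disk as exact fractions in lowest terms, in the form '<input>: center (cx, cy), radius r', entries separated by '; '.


Nesting under B composes maps z -> c + r*z down each u-path.
u2: after 1 affine step, its disk has center (0, -1/4), radius 1/10
u1: after 2 affine steps, its disk has center (-1/36, 5/18), radius 1/81
u3: after 2 affine steps, its disk has center (0, 2/9), radius 1/108

u1: center (-1/36, 5/18), radius 1/81; u2: center (0, -1/4), radius 1/10; u3: center (0, 2/9), radius 1/108


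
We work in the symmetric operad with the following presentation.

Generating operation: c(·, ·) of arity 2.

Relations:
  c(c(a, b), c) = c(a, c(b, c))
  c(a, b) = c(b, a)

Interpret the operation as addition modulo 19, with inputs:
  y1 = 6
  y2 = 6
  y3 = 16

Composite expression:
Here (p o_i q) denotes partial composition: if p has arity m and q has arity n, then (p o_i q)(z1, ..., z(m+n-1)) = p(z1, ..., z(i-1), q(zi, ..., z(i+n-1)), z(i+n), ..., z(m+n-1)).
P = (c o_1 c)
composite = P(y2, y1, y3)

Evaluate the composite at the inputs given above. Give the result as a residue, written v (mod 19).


9 (mod 19)

c(y2, y1) = 12
c(c(y2, y1), y3) = 9


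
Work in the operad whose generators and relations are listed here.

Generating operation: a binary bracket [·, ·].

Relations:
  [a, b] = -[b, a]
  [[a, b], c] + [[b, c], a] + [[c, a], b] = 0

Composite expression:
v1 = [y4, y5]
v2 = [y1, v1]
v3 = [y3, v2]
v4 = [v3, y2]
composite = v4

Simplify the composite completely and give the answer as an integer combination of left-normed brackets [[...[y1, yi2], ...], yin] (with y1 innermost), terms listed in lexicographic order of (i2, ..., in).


Expand each bracket as ab - ba; the y1-initial words give the coefficients.
Composite bracket: [[y3, [y1, [y4, y5]]], y2]
Expanding via [a, b] = ab - ba: 16 signed words (2^4 = 16).
Collect the words opening with y1:
  y1y4y5y3y2 appears with sign -1, giving the term -[[[[y1, y4], y5], y3], y2]
  y1y5y4y3y2 appears with sign +1, giving the term +[[[[y1, y5], y4], y3], y2]

-[[[[y1, y4], y5], y3], y2] + [[[[y1, y5], y4], y3], y2]


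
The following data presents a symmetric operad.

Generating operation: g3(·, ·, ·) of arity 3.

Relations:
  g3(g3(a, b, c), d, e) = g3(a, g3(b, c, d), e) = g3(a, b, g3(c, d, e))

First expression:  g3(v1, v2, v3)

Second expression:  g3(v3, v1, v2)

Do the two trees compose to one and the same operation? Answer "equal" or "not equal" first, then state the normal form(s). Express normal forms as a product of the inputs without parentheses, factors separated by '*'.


not equal; first: v1 * v2 * v3; second: v3 * v1 * v2

The first expression, normalized: v1 * v2 * v3
The second expression, normalized: v3 * v1 * v2
They disagree, so not equal.


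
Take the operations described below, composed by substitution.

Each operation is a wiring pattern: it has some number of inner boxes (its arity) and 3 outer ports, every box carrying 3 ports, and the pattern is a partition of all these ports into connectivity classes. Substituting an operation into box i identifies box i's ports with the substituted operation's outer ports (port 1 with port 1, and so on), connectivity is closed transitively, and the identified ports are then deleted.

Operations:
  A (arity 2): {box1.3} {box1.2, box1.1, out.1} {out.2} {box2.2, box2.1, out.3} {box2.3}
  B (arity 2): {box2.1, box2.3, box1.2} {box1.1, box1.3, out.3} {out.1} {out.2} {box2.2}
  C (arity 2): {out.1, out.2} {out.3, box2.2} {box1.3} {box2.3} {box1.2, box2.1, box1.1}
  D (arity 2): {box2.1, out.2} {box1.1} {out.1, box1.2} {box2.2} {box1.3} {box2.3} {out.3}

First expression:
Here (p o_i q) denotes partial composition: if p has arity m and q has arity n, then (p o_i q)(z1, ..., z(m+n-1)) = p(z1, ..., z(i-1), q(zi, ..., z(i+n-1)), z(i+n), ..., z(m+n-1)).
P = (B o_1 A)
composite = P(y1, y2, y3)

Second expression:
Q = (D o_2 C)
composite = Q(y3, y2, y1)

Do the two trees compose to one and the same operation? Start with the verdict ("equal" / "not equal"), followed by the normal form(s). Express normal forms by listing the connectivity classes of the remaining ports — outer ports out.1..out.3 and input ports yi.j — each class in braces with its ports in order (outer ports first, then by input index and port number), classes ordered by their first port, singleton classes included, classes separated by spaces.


not equal; first: {out.1} {out.2} {out.3, y1.1, y1.2, y2.1, y2.2} {y1.3} {y2.3} {y3.1, y3.3} {y3.2}; second: {out.1, y3.2} {out.2} {out.3} {y1.1, y2.1, y2.2} {y1.2} {y1.3} {y2.3} {y3.1} {y3.3}

Normal form of the first expression: {out.1} {out.2} {out.3, y1.1, y1.2, y2.1, y2.2} {y1.3} {y2.3} {y3.1, y3.3} {y3.2}
Normal form of the second expression: {out.1, y3.2} {out.2} {out.3} {y1.1, y2.1, y2.2} {y1.2} {y1.3} {y2.3} {y3.1} {y3.3}
The forms do not match — not equal.


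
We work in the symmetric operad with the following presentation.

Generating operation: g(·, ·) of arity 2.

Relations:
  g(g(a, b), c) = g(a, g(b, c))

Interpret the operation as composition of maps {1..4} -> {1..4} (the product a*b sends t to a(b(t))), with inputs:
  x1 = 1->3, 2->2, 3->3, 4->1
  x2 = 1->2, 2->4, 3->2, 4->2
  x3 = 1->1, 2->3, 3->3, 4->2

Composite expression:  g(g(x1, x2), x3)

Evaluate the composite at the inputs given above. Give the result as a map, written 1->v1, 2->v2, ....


1->2, 2->2, 3->2, 4->1

g(x1, x2) = 1->2, 2->1, 3->2, 4->2
g(g(x1, x2), x3) = 1->2, 2->2, 3->2, 4->1


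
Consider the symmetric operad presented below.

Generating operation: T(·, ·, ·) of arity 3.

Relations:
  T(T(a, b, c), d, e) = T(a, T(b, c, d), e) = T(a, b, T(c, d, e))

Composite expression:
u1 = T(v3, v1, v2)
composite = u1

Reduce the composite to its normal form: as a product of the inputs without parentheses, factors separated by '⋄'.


v3 ⋄ v1 ⋄ v2

Key point: T is associative — brackets drop, the v-order remains.
T(v3, v1, v2) linearizes to v3 ⋄ v1 ⋄ v2


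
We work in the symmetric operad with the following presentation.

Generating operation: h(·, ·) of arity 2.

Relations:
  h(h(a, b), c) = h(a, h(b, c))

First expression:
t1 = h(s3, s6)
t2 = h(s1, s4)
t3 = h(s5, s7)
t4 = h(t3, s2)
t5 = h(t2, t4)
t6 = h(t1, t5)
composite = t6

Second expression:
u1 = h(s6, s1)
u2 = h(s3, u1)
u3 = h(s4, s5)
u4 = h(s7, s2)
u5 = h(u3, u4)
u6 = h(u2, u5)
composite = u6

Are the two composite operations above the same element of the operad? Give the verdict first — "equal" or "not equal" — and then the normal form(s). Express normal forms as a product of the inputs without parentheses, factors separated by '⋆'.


equal: each reduces to s3 ⋆ s6 ⋆ s1 ⋆ s4 ⋆ s5 ⋆ s7 ⋆ s2

The first expression reduces to s3 ⋆ s6 ⋆ s1 ⋆ s4 ⋆ s5 ⋆ s7 ⋆ s2
The second expression reduces to s3 ⋆ s6 ⋆ s1 ⋆ s4 ⋆ s5 ⋆ s7 ⋆ s2
The normal forms match — equal.


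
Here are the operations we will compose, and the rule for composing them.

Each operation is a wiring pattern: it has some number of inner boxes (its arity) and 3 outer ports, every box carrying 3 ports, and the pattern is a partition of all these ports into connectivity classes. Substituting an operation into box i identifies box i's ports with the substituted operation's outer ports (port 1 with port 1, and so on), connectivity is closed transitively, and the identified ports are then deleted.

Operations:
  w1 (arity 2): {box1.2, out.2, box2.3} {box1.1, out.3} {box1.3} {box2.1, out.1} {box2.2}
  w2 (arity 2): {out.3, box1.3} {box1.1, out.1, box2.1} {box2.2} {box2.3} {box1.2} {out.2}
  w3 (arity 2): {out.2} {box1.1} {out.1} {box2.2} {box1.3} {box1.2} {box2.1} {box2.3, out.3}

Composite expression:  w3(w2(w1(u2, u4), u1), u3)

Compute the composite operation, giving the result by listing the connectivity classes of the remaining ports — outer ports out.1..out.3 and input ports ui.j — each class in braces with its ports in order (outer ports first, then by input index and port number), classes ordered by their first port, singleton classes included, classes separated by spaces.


{out.1} {out.2} {out.3, u3.3} {u1.1, u4.1} {u1.2} {u1.3} {u2.1} {u2.2, u4.3} {u2.3} {u3.1} {u3.2} {u4.2}

After gluing at w3, chains via deleted ports link the u-ports.
after w1, the pattern on (u2, u4) reads {out.1, u4.1} {out.2, u2.2, u4.3} {out.3, u2.1} {u2.3} {u4.2} (out.j = its outer ports)
after w2, the pattern on (u2, u4, u1) reads {out.1, u1.1, u4.1} {out.2} {out.3, u2.1} {u1.2} {u1.3} {u2.2, u4.3} {u2.3} {u4.2} (out.j = its outer ports)
after w3, the pattern on (u2, u4, u1, u3) reads {out.1} {out.2} {out.3, u3.3} {u1.1, u4.1} {u1.2} {u1.3} {u2.1} {u2.2, u4.3} {u2.3} {u3.1} {u3.2} {u4.2} (out.j = its outer ports)


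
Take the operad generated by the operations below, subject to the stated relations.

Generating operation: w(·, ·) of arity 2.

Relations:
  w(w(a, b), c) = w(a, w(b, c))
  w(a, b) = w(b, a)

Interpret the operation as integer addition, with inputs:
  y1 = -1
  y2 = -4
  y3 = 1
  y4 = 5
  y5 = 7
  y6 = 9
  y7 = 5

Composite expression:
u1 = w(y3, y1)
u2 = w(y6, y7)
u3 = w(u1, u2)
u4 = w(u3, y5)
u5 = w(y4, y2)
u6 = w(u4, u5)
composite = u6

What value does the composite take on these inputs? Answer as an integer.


w(y3, y1) = 0
w(y6, y7) = 14
w(w(y3, y1), w(y6, y7)) = 14
w(w(w(y3, y1), w(y6, y7)), y5) = 21
w(y4, y2) = 1
w(w(w(w(y3, y1), w(y6, y7)), y5), w(y4, y2)) = 22

22


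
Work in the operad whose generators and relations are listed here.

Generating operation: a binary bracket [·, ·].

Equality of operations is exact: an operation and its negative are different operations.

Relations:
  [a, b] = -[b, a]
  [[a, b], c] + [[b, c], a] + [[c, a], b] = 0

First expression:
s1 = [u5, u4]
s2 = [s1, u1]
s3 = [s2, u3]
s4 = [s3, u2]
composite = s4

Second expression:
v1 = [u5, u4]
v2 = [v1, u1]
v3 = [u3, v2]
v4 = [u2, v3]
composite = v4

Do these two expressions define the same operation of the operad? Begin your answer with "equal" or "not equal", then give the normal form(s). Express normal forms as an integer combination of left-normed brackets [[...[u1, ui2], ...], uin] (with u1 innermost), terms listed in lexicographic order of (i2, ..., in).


equal — both sides give [[[[u1, u4], u5], u3], u2] - [[[[u1, u5], u4], u3], u2]

The first expression, normalized: [[[[u1, u4], u5], u3], u2] - [[[[u1, u5], u4], u3], u2]
The second expression, normalized: [[[[u1, u4], u5], u3], u2] - [[[[u1, u5], u4], u3], u2]
The normal forms match — equal.


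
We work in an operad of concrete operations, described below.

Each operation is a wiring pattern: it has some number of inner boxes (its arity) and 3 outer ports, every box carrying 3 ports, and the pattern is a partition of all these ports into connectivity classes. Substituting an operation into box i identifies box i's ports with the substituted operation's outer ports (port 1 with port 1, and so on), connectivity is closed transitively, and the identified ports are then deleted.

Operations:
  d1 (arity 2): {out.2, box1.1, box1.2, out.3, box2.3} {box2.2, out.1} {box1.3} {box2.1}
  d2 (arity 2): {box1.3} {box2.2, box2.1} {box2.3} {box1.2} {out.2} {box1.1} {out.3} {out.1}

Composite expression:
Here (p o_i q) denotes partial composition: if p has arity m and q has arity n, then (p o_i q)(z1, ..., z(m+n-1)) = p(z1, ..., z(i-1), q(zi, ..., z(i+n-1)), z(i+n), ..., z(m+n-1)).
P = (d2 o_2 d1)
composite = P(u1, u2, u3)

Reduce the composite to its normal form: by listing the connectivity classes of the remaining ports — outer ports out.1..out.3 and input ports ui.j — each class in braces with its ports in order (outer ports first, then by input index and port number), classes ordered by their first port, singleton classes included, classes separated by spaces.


{out.1} {out.2} {out.3} {u1.1} {u1.2} {u1.3} {u2.1, u2.2, u3.2, u3.3} {u2.3} {u3.1}

Reachability decides: close wires over d2-identified ports.
composing d1 on (u2, u3), with out.j its own outer ports: {out.1, u3.2} {out.2, out.3, u2.1, u2.2, u3.3} {u2.3} {u3.1}
composing d2 on (u1, u2, u3), with out.j its own outer ports: {out.1} {out.2} {out.3} {u1.1} {u1.2} {u1.3} {u2.1, u2.2, u3.2, u3.3} {u2.3} {u3.1}


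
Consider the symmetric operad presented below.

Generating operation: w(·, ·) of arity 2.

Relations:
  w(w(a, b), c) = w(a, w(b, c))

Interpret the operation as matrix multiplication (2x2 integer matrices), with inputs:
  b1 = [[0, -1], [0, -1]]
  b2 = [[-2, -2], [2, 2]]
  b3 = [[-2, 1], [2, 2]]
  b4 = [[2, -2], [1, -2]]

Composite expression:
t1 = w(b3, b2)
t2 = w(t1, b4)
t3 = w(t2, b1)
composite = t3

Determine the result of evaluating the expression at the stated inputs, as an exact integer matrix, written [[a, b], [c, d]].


w(b3, b2) = [[6, 6], [0, 0]]
w(w(b3, b2), b4) = [[18, -24], [0, 0]]
w(w(w(b3, b2), b4), b1) = [[0, 6], [0, 0]]

[[0, 6], [0, 0]]


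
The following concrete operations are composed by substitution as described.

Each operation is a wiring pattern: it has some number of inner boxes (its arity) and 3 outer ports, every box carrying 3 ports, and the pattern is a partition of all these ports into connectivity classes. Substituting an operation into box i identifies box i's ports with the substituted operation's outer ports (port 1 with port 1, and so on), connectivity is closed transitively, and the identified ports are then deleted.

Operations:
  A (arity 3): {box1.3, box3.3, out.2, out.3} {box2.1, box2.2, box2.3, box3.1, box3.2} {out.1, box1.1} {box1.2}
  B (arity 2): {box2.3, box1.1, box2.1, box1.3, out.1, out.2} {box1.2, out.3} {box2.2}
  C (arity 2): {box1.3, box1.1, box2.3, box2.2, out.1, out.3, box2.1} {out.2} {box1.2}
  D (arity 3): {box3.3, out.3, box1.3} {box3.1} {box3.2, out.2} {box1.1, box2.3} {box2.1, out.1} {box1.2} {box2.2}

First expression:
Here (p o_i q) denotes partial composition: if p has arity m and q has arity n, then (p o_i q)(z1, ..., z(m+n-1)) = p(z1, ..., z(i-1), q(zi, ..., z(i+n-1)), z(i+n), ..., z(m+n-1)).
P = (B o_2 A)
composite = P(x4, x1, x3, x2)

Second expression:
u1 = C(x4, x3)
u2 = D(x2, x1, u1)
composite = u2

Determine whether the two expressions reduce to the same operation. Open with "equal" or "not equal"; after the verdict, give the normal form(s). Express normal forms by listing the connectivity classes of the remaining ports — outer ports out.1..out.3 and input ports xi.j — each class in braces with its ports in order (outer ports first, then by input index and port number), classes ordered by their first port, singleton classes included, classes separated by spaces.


not equal; the first gives {out.1, out.2, x1.1, x1.3, x2.3, x4.1, x4.3} {out.3, x4.2} {x1.2} {x2.1, x2.2, x3.1, x3.2, x3.3} and the second {out.1, x1.1} {out.2} {out.3, x2.3, x3.1, x3.2, x3.3, x4.1, x4.3} {x1.2} {x1.3, x2.1} {x2.2} {x4.2}

Reducing the first expression gives {out.1, out.2, x1.1, x1.3, x2.3, x4.1, x4.3} {out.3, x4.2} {x1.2} {x2.1, x2.2, x3.1, x3.2, x3.3}
Reducing the second expression gives {out.1, x1.1} {out.2} {out.3, x2.3, x3.1, x3.2, x3.3, x4.1, x4.3} {x1.2} {x1.3, x2.1} {x2.2} {x4.2}
The normal forms differ: not equal.


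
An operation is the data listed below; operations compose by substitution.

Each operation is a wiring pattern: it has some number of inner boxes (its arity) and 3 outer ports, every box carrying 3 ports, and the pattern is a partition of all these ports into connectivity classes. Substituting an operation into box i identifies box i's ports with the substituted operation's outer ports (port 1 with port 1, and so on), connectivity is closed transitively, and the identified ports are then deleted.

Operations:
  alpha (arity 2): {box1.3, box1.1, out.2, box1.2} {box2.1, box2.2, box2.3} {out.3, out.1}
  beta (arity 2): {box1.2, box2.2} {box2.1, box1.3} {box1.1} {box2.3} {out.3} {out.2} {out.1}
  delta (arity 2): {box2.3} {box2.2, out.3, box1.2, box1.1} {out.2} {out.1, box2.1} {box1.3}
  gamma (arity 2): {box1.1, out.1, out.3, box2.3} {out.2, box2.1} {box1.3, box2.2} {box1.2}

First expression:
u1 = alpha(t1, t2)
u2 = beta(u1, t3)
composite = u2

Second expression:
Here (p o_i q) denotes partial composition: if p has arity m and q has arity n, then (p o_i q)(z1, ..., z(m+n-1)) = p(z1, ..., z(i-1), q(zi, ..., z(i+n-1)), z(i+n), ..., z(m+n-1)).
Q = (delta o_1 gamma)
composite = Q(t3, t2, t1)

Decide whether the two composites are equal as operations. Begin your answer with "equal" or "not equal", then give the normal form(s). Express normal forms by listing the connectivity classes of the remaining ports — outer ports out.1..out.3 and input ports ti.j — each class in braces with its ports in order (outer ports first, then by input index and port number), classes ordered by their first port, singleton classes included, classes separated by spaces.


not equal: they reduce to {out.1} {out.2} {out.3} {t1.1, t1.2, t1.3, t3.2} {t2.1, t2.2, t2.3} {t3.1} {t3.3} and {out.1, t1.1} {out.2} {out.3, t1.2, t2.1, t2.3, t3.1} {t1.3} {t2.2, t3.3} {t3.2}

In normal form, the first expression is {out.1} {out.2} {out.3} {t1.1, t1.2, t1.3, t3.2} {t2.1, t2.2, t2.3} {t3.1} {t3.3}
In normal form, the second expression is {out.1, t1.1} {out.2} {out.3, t1.2, t2.1, t2.3, t3.1} {t1.3} {t2.2, t3.3} {t3.2}
Distinct normal forms: not equal.


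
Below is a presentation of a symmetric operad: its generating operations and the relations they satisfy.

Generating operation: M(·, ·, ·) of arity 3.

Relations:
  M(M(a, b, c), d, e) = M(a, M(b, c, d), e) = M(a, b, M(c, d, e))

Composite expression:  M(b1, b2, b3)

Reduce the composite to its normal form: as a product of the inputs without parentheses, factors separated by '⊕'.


All parenthesizations of M agree; list the b-inputs left to right.
M(b1, b2, b3) linearizes to b1 ⊕ b2 ⊕ b3

b1 ⊕ b2 ⊕ b3


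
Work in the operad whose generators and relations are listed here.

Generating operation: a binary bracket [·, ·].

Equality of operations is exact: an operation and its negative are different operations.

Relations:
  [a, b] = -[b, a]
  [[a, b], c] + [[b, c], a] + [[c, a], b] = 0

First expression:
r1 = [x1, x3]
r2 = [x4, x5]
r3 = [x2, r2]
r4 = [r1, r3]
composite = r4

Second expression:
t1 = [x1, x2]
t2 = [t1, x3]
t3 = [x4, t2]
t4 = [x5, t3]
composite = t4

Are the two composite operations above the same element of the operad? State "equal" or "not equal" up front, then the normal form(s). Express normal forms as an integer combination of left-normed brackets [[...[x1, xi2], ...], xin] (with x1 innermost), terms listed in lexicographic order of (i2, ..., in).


not equal; first: [[[[x1, x3], x2], x4], x5] - [[[[x1, x3], x2], x5], x4] - [[[[x1, x3], x4], x5], x2] + [[[[x1, x3], x5], x4], x2]; second: [[[[x1, x2], x3], x4], x5]

The first composite normalizes to [[[[x1, x3], x2], x4], x5] - [[[[x1, x3], x2], x5], x4] - [[[[x1, x3], x4], x5], x2] + [[[[x1, x3], x5], x4], x2]
The second composite normalizes to [[[[x1, x2], x3], x4], x5]
They disagree, so not equal.


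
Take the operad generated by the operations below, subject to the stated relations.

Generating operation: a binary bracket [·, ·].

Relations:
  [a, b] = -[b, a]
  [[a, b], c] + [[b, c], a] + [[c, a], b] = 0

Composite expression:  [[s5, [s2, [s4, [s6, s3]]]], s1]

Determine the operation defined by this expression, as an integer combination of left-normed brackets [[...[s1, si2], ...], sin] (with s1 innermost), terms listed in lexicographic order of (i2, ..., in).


Skip Jacobi rewriting: expand, keep s1-initial words, read off terms.
Composite bracket: [[s5, [s2, [s4, [s6, s3]]]], s1]
Applying ab - ba throughout gives 32 signed words (2^5 = 32).
Keep just the words that open with s1:
  s1s2s3s6s4s5 appears with sign +1, giving the term +[[[[[s1, s2], s3], s6], s4], s5]
  s1s2s4s3s6s5 appears with sign -1, giving the term -[[[[[s1, s2], s4], s3], s6], s5]
  s1s2s4s6s3s5 appears with sign +1, giving the term +[[[[[s1, s2], s4], s6], s3], s5]
  s1s2s6s3s4s5 appears with sign -1, giving the term -[[[[[s1, s2], s6], s3], s4], s5]
  s1s3s6s4s2s5 appears with sign -1, giving the term -[[[[[s1, s3], s6], s4], s2], s5]
  s1s4s3s6s2s5 appears with sign +1, giving the term +[[[[[s1, s4], s3], s6], s2], s5]
  s1s4s6s3s2s5 appears with sign -1, giving the term -[[[[[s1, s4], s6], s3], s2], s5]
  s1s5s2s3s6s4 appears with sign -1, giving the term -[[[[[s1, s5], s2], s3], s6], s4]
  s1s5s2s4s3s6 appears with sign +1, giving the term +[[[[[s1, s5], s2], s4], s3], s6]
  s1s5s2s4s6s3 appears with sign -1, giving the term -[[[[[s1, s5], s2], s4], s6], s3]
  s1s5s2s6s3s4 appears with sign +1, giving the term +[[[[[s1, s5], s2], s6], s3], s4]
  s1s5s3s6s4s2 appears with sign +1, giving the term +[[[[[s1, s5], s3], s6], s4], s2]
  s1s5s4s3s6s2 appears with sign -1, giving the term -[[[[[s1, s5], s4], s3], s6], s2]
  s1s5s4s6s3s2 appears with sign +1, giving the term +[[[[[s1, s5], s4], s6], s3], s2]
  s1s5s6s3s4s2 appears with sign -1, giving the term -[[[[[s1, s5], s6], s3], s4], s2]
  s1s6s3s4s2s5 appears with sign +1, giving the term +[[[[[s1, s6], s3], s4], s2], s5]

[[[[[s1, s2], s3], s6], s4], s5] - [[[[[s1, s2], s4], s3], s6], s5] + [[[[[s1, s2], s4], s6], s3], s5] - [[[[[s1, s2], s6], s3], s4], s5] - [[[[[s1, s3], s6], s4], s2], s5] + [[[[[s1, s4], s3], s6], s2], s5] - [[[[[s1, s4], s6], s3], s2], s5] - [[[[[s1, s5], s2], s3], s6], s4] + [[[[[s1, s5], s2], s4], s3], s6] - [[[[[s1, s5], s2], s4], s6], s3] + [[[[[s1, s5], s2], s6], s3], s4] + [[[[[s1, s5], s3], s6], s4], s2] - [[[[[s1, s5], s4], s3], s6], s2] + [[[[[s1, s5], s4], s6], s3], s2] - [[[[[s1, s5], s6], s3], s4], s2] + [[[[[s1, s6], s3], s4], s2], s5]


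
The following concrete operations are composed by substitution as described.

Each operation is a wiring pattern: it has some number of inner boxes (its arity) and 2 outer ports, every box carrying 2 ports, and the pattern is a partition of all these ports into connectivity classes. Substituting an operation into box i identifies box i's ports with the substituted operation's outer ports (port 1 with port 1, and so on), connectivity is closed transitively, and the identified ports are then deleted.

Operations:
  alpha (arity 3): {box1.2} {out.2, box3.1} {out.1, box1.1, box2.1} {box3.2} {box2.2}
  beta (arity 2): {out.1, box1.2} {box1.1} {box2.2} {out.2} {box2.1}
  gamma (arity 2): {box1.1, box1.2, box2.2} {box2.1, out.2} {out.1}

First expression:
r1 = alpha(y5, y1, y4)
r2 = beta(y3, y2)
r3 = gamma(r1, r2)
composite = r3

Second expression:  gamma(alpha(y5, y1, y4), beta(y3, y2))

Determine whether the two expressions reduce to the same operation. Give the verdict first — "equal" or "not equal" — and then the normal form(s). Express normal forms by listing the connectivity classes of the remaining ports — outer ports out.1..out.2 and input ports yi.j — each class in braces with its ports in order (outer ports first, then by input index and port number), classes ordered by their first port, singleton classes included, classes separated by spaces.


equal: each reduces to {out.1} {out.2, y3.2} {y1.1, y4.1, y5.1} {y1.2} {y2.1} {y2.2} {y3.1} {y4.2} {y5.2}

Reducing the first expression gives {out.1} {out.2, y3.2} {y1.1, y4.1, y5.1} {y1.2} {y2.1} {y2.2} {y3.1} {y4.2} {y5.2}
Reducing the second expression gives {out.1} {out.2, y3.2} {y1.1, y4.1, y5.1} {y1.2} {y2.1} {y2.2} {y3.1} {y4.2} {y5.2}
One common form — equal.


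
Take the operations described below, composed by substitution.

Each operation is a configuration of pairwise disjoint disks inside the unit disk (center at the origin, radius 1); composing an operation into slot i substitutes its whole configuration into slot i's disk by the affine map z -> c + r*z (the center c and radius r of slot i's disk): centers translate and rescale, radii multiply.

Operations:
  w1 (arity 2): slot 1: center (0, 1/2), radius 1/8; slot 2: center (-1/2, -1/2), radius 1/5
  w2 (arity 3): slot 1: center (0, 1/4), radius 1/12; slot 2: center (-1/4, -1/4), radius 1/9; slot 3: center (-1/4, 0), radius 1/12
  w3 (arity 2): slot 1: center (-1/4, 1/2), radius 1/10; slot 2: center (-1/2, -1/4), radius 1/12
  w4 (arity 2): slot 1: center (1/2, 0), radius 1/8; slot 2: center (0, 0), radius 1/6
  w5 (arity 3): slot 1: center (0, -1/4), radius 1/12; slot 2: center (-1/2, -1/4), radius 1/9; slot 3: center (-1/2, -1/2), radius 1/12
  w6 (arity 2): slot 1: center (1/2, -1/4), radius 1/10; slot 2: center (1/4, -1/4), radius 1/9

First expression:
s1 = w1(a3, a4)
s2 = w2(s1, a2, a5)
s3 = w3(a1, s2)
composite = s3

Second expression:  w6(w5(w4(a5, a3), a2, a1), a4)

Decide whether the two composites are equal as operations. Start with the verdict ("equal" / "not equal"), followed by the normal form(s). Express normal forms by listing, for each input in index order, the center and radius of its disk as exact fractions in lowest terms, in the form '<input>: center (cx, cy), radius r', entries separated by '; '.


not equal; the first gives a1: center (-1/4, 1/2), radius 1/10; a2: center (-25/48, -13/48), radius 1/108; a3: center (-1/2, -65/288), radius 1/1152; a4: center (-145/288, -67/288), radius 1/720; a5: center (-25/48, -1/4), radius 1/144 and the second a1: center (9/20, -3/10), radius 1/120; a2: center (9/20, -11/40), radius 1/90; a3: center (1/2, -11/40), radius 1/720; a4: center (1/4, -1/4), radius 1/9; a5: center (121/240, -11/40), radius 1/960

Normal form of the first expression: a1: center (-1/4, 1/2), radius 1/10; a2: center (-25/48, -13/48), radius 1/108; a3: center (-1/2, -65/288), radius 1/1152; a4: center (-145/288, -67/288), radius 1/720; a5: center (-25/48, -1/4), radius 1/144
Normal form of the second expression: a1: center (9/20, -3/10), radius 1/120; a2: center (9/20, -11/40), radius 1/90; a3: center (1/2, -11/40), radius 1/720; a4: center (1/4, -1/4), radius 1/9; a5: center (121/240, -11/40), radius 1/960
The forms do not match — not equal.


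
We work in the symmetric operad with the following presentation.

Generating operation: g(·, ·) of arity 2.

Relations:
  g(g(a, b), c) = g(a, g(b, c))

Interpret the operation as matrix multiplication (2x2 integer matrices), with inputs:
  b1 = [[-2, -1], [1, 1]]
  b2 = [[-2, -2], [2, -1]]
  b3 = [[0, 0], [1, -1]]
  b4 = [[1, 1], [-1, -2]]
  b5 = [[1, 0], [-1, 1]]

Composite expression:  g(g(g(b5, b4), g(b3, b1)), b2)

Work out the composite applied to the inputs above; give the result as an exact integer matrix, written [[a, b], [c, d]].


g(b5, b4) = [[1, 1], [-2, -3]]
g(b3, b1) = [[0, 0], [-3, -2]]
g(g(b5, b4), g(b3, b1)) = [[-3, -2], [9, 6]]
g(g(g(b5, b4), g(b3, b1)), b2) = [[2, 8], [-6, -24]]

[[2, 8], [-6, -24]]


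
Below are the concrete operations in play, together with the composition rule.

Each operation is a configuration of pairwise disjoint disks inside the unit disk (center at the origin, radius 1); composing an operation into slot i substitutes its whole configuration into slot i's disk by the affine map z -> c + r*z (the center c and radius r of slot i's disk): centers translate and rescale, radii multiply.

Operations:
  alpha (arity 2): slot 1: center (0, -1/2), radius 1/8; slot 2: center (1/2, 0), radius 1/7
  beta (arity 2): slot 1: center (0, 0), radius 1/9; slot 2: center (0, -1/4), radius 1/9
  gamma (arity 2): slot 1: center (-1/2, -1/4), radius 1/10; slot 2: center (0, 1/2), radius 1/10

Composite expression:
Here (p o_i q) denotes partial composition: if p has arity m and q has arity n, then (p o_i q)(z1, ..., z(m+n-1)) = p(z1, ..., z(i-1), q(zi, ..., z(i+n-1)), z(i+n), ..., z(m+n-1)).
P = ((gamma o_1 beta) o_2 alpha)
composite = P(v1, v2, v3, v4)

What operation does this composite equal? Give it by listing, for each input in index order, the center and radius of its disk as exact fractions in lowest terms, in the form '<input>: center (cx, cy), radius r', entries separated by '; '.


v1: center (-1/2, -1/4), radius 1/90; v2: center (-1/2, -101/360), radius 1/720; v3: center (-89/180, -11/40), radius 1/630; v4: center (0, 1/2), radius 1/10

Affine substitution under gamma: radii multiply and v-centers shift.
tracing v1 down its 2-map path: center (-1/2, -1/4), radius 1/90
tracing v2 down its 3-map path: center (-1/2, -101/360), radius 1/720
tracing v3 down its 3-map path: center (-89/180, -11/40), radius 1/630
tracing v4 down its 1-map path: center (0, 1/2), radius 1/10


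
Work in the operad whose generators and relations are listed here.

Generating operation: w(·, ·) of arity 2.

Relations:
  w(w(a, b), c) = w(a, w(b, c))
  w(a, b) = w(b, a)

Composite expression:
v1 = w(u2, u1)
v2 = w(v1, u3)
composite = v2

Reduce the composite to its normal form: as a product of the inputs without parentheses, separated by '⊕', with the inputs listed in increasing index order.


Both nesting and order wash out for w; what remains is which u's occur.
w(u2, u1) spells out as u2 ⊕ u1
w(w(u2, u1), u3) spells out as u2 ⊕ u1 ⊕ u3
commutativity sorts the factors: u1 ⊕ u2 ⊕ u3

u1 ⊕ u2 ⊕ u3


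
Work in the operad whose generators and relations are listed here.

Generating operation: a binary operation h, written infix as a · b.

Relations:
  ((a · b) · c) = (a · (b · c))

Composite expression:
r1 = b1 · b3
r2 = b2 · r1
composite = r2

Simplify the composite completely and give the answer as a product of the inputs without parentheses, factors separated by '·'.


b2 · b1 · b3

Associativity of h dissolves the nesting; only the b-input order survives.
(b1 · b3) unparenthesizes to b1 · b3
(b2 · (b1 · b3)) unparenthesizes to b2 · b1 · b3
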